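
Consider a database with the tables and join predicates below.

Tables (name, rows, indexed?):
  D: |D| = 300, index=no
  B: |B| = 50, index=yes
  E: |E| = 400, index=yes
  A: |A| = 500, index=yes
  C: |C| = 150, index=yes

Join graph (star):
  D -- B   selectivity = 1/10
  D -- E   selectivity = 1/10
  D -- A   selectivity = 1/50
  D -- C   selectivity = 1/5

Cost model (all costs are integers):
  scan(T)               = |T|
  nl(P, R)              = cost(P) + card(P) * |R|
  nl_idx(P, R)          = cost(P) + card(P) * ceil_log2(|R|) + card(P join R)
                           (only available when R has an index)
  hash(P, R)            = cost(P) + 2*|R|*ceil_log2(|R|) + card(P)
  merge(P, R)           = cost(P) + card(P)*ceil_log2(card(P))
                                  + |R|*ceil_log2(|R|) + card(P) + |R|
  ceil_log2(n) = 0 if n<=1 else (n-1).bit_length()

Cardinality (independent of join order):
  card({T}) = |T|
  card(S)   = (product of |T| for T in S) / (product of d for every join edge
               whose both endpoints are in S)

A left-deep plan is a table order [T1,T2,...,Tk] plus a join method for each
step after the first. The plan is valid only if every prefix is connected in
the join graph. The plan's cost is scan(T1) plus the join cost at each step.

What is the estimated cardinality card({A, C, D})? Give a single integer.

90000

Tables in S: A(500), C(150), D(300)
Edges inside S: D-A(d=50), D-C(d=5)
numerator = 500 * 150 * 300 = 22500000
denominator = 50 * 5 = 250
card(S) = 22500000 / 250 = 90000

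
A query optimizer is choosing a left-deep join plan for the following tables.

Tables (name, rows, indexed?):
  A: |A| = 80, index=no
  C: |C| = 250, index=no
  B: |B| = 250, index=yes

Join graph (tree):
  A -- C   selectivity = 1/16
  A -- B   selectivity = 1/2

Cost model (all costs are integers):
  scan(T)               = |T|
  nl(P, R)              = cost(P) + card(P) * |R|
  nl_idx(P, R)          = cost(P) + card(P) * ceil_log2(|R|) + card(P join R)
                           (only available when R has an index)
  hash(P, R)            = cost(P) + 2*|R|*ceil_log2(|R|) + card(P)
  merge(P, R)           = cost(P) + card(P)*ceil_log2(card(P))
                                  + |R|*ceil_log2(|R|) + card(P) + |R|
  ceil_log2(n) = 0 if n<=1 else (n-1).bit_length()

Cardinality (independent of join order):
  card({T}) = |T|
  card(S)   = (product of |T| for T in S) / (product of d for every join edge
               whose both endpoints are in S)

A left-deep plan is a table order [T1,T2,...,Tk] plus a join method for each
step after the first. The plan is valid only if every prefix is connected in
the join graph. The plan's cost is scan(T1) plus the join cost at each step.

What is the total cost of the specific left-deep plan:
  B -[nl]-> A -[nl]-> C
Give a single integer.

2520250

step 1: scan B: cost=250, card=250
step 2: join A via nl
    card(P join A) = 250*80/(2) = 10000
    cost = 250 + 250*80 = 20250
step 3: join C via nl
    card(P join C) = 10000*250/(16) = 156250
    cost = 20250 + 10000*250 = 2520250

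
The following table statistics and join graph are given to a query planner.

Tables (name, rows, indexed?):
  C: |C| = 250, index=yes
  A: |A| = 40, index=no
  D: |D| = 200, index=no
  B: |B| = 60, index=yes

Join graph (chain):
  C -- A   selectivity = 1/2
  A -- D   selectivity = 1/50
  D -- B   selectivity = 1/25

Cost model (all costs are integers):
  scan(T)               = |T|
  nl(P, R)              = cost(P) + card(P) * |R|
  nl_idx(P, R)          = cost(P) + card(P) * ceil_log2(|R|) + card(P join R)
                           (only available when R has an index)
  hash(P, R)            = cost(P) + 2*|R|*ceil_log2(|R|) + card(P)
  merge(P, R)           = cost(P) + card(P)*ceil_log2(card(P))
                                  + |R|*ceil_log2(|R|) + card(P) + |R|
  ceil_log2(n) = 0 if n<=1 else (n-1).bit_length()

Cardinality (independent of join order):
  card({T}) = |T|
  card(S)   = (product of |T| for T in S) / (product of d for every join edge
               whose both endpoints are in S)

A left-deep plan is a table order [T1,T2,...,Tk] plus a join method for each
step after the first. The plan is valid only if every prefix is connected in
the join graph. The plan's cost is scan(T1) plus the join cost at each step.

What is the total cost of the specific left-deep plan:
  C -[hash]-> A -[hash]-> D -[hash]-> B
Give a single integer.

29900

step 1: scan C: cost=250, card=250
step 2: join A via hash
    card(P join A) = 250*40/(2) = 5000
    cost = 250 + 2*40*6 + 250 = 980
step 3: join D via hash
    card(P join D) = 5000*200/(50) = 20000
    cost = 980 + 2*200*8 + 5000 = 9180
step 4: join B via hash
    card(P join B) = 20000*60/(25) = 48000
    cost = 9180 + 2*60*6 + 20000 = 29900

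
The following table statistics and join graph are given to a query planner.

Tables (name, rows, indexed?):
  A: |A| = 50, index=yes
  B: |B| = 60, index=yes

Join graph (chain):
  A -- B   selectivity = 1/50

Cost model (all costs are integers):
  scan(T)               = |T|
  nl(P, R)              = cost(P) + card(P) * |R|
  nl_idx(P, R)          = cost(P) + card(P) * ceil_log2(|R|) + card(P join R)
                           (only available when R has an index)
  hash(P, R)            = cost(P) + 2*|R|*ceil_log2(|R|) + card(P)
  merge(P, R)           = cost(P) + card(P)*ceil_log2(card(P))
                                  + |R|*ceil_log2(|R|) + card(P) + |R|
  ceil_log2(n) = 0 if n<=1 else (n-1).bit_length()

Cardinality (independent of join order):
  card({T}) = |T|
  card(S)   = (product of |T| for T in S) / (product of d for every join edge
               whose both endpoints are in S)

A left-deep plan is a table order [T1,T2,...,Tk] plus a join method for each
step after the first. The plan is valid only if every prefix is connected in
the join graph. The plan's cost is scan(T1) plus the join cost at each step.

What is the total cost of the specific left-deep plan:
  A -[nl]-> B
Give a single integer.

3050

step 1: scan A: cost=50, card=50
step 2: join B via nl
    card(P join B) = 50*60/(50) = 60
    cost = 50 + 50*60 = 3050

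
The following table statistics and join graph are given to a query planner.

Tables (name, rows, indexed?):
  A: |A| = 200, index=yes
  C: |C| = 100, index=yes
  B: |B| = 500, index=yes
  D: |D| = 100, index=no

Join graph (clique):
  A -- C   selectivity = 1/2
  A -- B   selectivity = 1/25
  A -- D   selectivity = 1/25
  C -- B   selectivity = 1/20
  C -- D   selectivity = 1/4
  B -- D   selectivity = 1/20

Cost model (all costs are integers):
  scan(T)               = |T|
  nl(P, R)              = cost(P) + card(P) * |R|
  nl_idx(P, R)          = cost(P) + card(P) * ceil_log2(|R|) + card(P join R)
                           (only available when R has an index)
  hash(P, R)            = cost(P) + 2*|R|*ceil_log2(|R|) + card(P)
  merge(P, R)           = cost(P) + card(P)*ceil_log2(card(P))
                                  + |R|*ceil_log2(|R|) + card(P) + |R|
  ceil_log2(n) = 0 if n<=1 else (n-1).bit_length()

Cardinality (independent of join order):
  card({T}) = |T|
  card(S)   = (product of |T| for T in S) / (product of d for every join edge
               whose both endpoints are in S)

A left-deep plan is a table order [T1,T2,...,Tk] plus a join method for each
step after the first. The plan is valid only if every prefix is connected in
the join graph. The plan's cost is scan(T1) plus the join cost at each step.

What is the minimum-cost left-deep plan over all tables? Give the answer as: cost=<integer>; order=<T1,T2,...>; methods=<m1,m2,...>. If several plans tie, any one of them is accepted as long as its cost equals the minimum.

cost=10300; order=B,D,A,C; methods=hash,hash,hash

Selinger DP (subsets sized 1..n):
  {A}: scan cost=200, card=200
  {C}: scan cost=100, card=100
  {B}: scan cost=500, card=500
  {D}: scan cost=100, card=100
  {AC}: card=10000; try (C,hash)→1800, (A,merge)→2700, (C,merge)→2800, (A,hash)→3400, (A,nl_idx)→10900, (C,nl_idx)→11600 …(+2); best=1800 via (C,hash)
  {AB}: card=4000; try (A,hash)→4200, (B,nl_idx)→6000, (B,merge)→7000, (A,merge)→7300, (A,nl_idx)→8500, (B,hash)→9400 …(+2); best=4200 via (A,hash)
  {AD}: card=800; try (A,nl_idx)→1700, (D,hash)→1800, (A,merge)→2700, (D,merge)→2800, (A,hash)→3400, (A,nl)→20100 …(+1); best=1700 via (A,nl_idx)
  {BC}: card=2500; try (C,hash)→2400, (B,nl_idx)→3500, (B,merge)→5900, (C,merge)→6300, (C,nl_idx)→6500, (B,hash)→9200 …(+2); best=2400 via (C,hash)
  {CD}: card=2500; try (D,hash)→1600, (C,hash)→1600, (D,merge)→1700, (C,merge)→1700, (C,nl_idx)→3300, (D,nl)→10100 …(+1); best=1600 via (D,hash)
  {BD}: card=2500; try (D,hash)→2400, (B,nl_idx)→3500, (B,merge)→5900, (D,merge)→6300, (B,hash)→9200, (B,nl)→50100 …(+1); best=2400 via (D,hash)
  {ABC}: card=10000; try (A,hash)→8100, (C,hash)→9600, (B,hash)→20800, (A,nl_idx)→32400, (A,merge)→36700, (C,nl_idx)→42200 …(+6); best=8100 via (A,hash)
  {ACD}: card=10000; try (C,hash)→3900, (A,hash)→7300, (C,merge)→11300, (D,hash)→13200, (C,nl_idx)→17300, (A,nl_idx)→31600 …(+5); best=3900 via (C,hash)
  {ABD}: card=800; try (A,hash)→8100, (D,hash)→9600, (B,nl_idx)→9700, (B,hash)→11500, (B,merge)→15500, (A,nl_idx)→23200 …(+5); best=8100 via (A,hash)
  {BCD}: card=3125; try (D,hash)→6300, (C,hash)→6300, (B,hash)→13100, (C,nl_idx)→23025, (B,nl_idx)→27225, (D,merge)→35700 …(+5); best=6300 via (D,hash)
  {ABCD}: card=500; try (C,hash)→10300, (A,hash)→12625, (C,nl_idx)→14200, (C,merge)→17700, (D,hash)→19500, (B,hash)→22900 …(+9); best=10300 via (C,hash)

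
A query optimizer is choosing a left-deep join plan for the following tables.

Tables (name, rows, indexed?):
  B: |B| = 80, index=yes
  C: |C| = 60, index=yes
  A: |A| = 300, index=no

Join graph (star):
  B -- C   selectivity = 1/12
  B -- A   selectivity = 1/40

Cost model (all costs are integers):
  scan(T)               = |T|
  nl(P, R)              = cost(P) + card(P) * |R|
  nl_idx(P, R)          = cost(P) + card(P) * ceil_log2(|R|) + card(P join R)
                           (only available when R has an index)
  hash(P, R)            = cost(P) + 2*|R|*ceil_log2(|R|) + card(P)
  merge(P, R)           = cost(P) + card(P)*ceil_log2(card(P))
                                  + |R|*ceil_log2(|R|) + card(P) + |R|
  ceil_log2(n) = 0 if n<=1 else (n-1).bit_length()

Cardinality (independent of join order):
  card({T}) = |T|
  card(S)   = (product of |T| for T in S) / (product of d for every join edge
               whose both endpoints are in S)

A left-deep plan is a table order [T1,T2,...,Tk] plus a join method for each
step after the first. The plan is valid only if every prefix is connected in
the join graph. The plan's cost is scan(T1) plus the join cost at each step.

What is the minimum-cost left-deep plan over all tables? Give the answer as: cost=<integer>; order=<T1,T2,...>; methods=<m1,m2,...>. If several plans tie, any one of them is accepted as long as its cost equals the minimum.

cost=3040; order=A,B,C; methods=hash,hash

Selinger DP (subsets sized 1..n):
  {B}: scan cost=80, card=80
  {C}: scan cost=60, card=60
  {A}: scan cost=300, card=300
  {BC}: card=400; try (C,hash)→880, (B,nl_idx)→880, (C,nl_idx)→960, (B,merge)→1120, (C,merge)→1140, (B,hash)→1240 …(+2); best=880 via (C,hash)
  {AB}: card=600; try (B,hash)→1720, (B,nl_idx)→3000, (A,merge)→3720, (B,merge)→3940, (A,hash)→5560, (A,nl)→24080 …(+1); best=1720 via (B,hash)
  {ABC}: card=3000; try (C,hash)→3040, (A,hash)→6680, (A,merge)→7880, (C,nl_idx)→8320, (C,merge)→8740, (C,nl)→37720 …(+1); best=3040 via (C,hash)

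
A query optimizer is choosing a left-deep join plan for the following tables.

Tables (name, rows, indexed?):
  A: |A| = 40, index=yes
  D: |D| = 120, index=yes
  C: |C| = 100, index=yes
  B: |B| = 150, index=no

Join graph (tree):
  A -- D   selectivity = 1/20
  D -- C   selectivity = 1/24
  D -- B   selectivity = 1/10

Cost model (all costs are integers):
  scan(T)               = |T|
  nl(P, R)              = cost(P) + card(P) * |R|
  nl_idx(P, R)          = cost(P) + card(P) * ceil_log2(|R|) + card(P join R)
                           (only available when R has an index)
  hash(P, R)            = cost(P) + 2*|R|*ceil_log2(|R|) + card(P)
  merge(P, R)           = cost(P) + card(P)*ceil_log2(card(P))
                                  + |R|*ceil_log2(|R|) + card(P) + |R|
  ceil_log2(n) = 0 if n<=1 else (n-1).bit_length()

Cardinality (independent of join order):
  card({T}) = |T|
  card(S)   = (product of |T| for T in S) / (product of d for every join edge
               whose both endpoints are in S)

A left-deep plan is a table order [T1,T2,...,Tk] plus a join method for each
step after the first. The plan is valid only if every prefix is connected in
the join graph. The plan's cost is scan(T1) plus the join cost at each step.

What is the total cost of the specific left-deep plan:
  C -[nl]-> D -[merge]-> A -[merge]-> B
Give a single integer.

step 1: scan C: cost=100, card=100
step 2: join D via nl
    card(P join D) = 100*120/(24) = 500
    cost = 100 + 100*120 = 12100
step 3: join A via merge
    card(P join A) = 500*40/(20) = 1000
    cost = 12100 + 500*9 + 40*6 + 500 + 40 = 17380
step 4: join B via merge
    card(P join B) = 1000*150/(10) = 15000
    cost = 17380 + 1000*10 + 150*8 + 1000 + 150 = 29730

29730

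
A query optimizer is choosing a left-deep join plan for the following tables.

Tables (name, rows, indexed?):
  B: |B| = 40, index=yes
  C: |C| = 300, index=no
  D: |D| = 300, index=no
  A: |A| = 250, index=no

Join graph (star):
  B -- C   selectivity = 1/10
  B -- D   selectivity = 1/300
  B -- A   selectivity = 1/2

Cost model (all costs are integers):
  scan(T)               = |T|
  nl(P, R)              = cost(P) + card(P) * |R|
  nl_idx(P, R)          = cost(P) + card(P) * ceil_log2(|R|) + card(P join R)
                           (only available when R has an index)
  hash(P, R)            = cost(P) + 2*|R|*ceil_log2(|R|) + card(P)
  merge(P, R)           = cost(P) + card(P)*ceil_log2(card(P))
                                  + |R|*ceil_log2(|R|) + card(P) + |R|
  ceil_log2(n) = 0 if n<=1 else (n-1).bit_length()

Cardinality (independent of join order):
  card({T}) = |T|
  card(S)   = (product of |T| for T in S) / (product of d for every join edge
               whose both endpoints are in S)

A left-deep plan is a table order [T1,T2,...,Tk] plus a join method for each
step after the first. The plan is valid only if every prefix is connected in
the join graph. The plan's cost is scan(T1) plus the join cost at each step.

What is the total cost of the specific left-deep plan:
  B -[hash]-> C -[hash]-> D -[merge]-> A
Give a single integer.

step 1: scan B: cost=40, card=40
step 2: join C via hash
    card(P join C) = 40*300/(10) = 1200
    cost = 40 + 2*300*9 + 40 = 5480
step 3: join D via hash
    card(P join D) = 1200*300/(300) = 1200
    cost = 5480 + 2*300*9 + 1200 = 12080
step 4: join A via merge
    card(P join A) = 1200*250/(2) = 150000
    cost = 12080 + 1200*11 + 250*8 + 1200 + 250 = 28730

28730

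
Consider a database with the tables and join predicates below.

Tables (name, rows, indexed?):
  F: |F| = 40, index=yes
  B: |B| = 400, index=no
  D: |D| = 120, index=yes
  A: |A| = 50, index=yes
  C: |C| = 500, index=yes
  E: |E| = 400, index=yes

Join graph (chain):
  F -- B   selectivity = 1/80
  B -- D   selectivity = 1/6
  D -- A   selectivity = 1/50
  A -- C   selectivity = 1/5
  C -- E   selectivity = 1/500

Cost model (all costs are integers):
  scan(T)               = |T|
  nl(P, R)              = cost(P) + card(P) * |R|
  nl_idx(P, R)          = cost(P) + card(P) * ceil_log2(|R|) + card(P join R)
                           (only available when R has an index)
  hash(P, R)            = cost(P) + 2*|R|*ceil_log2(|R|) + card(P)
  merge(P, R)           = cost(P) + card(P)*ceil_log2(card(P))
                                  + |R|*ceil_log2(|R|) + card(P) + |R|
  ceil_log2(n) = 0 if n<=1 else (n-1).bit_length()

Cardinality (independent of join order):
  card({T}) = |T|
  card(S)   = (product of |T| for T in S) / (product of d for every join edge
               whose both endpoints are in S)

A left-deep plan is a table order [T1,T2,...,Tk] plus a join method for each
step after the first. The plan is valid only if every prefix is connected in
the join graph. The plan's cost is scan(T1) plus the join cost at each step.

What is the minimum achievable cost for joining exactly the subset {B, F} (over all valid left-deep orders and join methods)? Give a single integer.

1280

Selinger DP over subsets of {B,F}:
  {F}: scan cost=40, card=40
  {B}: scan cost=400, card=400
  {BF}: card=200; try (F,hash)→1280, (F,nl_idx)→3000, (B,merge)→4320, (F,merge)→4680, (B,hash)→7280, (B,nl)→16040 …(+1); best=1280 via (F,hash)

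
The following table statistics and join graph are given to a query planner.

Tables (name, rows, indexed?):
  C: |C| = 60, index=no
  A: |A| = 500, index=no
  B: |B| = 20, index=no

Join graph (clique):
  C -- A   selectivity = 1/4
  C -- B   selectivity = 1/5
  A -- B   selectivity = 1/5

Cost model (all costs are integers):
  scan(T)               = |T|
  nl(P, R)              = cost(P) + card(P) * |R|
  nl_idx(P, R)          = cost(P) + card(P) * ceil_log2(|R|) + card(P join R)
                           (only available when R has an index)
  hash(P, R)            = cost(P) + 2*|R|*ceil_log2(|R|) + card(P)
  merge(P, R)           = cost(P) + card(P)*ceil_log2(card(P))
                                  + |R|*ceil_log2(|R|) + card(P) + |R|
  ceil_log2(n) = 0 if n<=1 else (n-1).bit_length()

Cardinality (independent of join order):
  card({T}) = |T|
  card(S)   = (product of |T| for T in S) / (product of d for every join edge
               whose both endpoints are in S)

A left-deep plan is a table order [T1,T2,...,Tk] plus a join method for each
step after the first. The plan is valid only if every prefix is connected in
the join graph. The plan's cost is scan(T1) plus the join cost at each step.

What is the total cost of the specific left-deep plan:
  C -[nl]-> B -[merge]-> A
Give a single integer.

8420

step 1: scan C: cost=60, card=60
step 2: join B via nl
    card(P join B) = 60*20/(5) = 240
    cost = 60 + 60*20 = 1260
step 3: join A via merge
    card(P join A) = 240*500/(4*5) = 6000
    cost = 1260 + 240*8 + 500*9 + 240 + 500 = 8420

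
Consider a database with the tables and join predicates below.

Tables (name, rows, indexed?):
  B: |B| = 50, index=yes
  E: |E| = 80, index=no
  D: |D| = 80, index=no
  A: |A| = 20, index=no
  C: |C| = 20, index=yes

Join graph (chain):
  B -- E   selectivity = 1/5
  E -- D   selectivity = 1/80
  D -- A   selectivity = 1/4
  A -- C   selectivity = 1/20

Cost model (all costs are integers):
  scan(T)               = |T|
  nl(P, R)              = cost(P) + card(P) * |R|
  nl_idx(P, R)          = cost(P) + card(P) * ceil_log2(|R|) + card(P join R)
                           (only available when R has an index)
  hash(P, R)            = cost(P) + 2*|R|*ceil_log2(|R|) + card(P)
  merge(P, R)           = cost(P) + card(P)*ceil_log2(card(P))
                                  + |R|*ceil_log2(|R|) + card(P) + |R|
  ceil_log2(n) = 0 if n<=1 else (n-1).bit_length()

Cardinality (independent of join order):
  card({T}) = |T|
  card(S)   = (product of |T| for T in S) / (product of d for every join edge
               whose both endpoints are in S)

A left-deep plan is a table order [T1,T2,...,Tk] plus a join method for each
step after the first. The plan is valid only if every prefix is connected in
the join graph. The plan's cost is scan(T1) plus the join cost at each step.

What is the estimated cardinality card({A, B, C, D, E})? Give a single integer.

4000

Tables in S: A(20), B(50), C(20), D(80), E(80)
Edges inside S: B-E(d=5), E-D(d=80), D-A(d=4), A-C(d=20)
numerator = 20 * 50 * 20 * 80 * 80 = 128000000
denominator = 5 * 80 * 4 * 20 = 32000
card(S) = 128000000 / 32000 = 4000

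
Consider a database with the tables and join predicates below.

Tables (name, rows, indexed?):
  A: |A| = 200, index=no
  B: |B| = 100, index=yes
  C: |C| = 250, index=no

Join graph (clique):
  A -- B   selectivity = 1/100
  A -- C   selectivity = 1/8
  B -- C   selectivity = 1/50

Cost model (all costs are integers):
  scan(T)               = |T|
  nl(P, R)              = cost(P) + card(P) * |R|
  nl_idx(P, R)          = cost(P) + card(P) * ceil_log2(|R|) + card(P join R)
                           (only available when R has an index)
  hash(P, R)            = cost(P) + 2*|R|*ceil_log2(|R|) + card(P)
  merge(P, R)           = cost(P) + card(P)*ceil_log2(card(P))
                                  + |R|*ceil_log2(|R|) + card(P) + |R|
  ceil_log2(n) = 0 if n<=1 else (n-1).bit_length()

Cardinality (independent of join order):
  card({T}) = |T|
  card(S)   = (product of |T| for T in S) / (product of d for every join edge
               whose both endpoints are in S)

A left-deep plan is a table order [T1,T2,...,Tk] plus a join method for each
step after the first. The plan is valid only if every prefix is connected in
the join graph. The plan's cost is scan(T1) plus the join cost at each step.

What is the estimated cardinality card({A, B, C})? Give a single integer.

125

Tables in S: A(200), B(100), C(250)
Edges inside S: A-B(d=100), A-C(d=8), B-C(d=50)
numerator = 200 * 100 * 250 = 5000000
denominator = 100 * 8 * 50 = 40000
card(S) = 5000000 / 40000 = 125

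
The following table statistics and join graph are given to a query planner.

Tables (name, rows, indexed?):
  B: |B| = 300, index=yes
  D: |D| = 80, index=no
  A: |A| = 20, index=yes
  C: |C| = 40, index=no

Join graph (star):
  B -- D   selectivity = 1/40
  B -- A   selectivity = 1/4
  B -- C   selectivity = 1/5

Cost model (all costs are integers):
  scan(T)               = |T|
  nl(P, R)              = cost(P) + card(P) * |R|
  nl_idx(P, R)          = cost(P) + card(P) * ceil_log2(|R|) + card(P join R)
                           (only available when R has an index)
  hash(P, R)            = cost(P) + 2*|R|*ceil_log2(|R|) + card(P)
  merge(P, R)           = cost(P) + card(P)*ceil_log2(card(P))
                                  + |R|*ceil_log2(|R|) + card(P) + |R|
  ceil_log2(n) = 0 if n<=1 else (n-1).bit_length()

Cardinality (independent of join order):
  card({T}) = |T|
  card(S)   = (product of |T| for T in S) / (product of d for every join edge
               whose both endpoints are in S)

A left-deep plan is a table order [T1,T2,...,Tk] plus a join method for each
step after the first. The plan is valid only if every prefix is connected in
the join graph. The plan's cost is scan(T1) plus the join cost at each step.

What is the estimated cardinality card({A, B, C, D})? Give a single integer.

24000

Tables in S: A(20), B(300), C(40), D(80)
Edges inside S: B-D(d=40), B-A(d=4), B-C(d=5)
numerator = 20 * 300 * 40 * 80 = 19200000
denominator = 40 * 4 * 5 = 800
card(S) = 19200000 / 800 = 24000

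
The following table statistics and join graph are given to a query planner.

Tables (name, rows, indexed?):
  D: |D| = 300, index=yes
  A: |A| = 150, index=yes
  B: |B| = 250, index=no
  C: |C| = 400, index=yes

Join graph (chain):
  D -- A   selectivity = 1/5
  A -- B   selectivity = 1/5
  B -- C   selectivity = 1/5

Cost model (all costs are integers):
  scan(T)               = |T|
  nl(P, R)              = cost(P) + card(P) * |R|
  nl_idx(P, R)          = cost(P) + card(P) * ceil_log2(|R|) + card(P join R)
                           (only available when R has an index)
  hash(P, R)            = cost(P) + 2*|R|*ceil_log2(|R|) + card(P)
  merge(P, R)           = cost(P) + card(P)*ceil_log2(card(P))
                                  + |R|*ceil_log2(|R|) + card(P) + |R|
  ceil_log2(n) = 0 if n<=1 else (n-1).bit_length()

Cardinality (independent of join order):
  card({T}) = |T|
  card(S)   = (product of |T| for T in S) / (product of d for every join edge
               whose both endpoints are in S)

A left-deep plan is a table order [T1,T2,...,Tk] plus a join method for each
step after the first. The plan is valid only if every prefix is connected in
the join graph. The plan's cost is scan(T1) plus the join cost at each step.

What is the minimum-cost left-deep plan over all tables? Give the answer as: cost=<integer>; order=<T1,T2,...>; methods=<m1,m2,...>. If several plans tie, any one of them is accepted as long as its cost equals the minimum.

Selinger DP (subsets sized 1..n):
  {D}: scan cost=300, card=300
  {A}: scan cost=150, card=150
  {B}: scan cost=250, card=250
  {C}: scan cost=400, card=400
  {AD}: card=9000; try (A,hash)→3000, (D,merge)→4500, (A,merge)→4650, (D,hash)→5700, (D,nl_idx)→10500, (A,nl_idx)→11700 …(+2); best=3000 via (A,hash)
  {AB}: card=7500; try (A,hash)→2900, (B,merge)→3750, (A,merge)→3850, (B,hash)→4300, (A,nl_idx)→9750, (B,nl)→37650 …(+1); best=2900 via (A,hash)
  {BC}: card=20000; try (B,hash)→4800, (C,merge)→6500, (B,merge)→6650, (C,hash)→7700, (C,nl_idx)→22500, (C,nl)→100250 …(+1); best=4800 via (B,hash)
  {ABD}: card=450000; try (D,hash)→15800, (B,hash)→16000, (D,merge)→110900, (B,merge)→140250, (D,nl_idx)→520400, (D,nl)→2252900 …(+1); best=15800 via (D,hash)
  {ABC}: card=600000; try (C,hash)→17600, (A,hash)→27200, (C,merge)→111900, (A,merge)→326150, (C,nl_idx)→670400, (A,nl_idx)→764800 …(+2); best=17600 via (C,hash)
  {ABCD}: card=36000000; try (C,hash)→473000, (D,hash)→623000, (C,merge)→9019800, (D,merge)→12620600, (C,nl_idx)→40065800, (D,nl_idx)→41417600 …(+2); best=473000 via (C,hash)

cost=473000; order=B,A,D,C; methods=hash,hash,hash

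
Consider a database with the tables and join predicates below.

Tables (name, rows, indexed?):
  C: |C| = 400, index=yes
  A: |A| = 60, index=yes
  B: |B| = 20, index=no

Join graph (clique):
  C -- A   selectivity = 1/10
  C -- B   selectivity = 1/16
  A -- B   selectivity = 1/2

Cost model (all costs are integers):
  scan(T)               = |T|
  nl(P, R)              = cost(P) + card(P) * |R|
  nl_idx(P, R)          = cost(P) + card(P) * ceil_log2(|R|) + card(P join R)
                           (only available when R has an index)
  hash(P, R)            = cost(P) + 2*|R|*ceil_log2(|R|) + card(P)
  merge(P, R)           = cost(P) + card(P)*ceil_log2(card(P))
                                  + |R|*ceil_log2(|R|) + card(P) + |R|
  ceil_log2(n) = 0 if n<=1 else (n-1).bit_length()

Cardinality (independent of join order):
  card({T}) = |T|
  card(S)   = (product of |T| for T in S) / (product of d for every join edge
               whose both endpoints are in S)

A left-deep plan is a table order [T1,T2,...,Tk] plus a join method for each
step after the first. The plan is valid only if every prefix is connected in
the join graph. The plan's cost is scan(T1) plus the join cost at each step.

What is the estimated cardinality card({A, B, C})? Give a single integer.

Tables in S: A(60), B(20), C(400)
Edges inside S: C-A(d=10), C-B(d=16), A-B(d=2)
numerator = 60 * 20 * 400 = 480000
denominator = 10 * 16 * 2 = 320
card(S) = 480000 / 320 = 1500

1500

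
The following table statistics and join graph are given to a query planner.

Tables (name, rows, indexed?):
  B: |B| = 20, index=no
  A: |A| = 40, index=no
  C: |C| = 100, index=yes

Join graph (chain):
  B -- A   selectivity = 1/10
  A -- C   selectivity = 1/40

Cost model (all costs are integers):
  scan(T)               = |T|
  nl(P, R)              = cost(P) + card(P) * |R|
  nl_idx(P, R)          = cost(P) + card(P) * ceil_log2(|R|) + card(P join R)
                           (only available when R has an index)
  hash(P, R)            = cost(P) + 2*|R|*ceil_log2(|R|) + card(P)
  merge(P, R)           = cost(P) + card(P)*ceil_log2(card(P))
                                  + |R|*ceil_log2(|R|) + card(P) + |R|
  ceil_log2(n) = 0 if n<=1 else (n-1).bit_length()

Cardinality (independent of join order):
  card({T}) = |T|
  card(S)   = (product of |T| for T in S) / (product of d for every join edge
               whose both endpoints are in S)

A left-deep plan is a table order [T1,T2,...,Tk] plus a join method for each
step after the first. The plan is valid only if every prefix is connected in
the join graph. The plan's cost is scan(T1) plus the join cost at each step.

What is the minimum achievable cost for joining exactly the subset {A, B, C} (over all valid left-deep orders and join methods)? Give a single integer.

720

Selinger DP over subsets of {A,B,C}:
  {B}: scan cost=20, card=20
  {A}: scan cost=40, card=40
  {C}: scan cost=100, card=100
  {AB}: card=80; try (B,hash)→280, (A,merge)→420, (B,merge)→440, (A,hash)→520, (A,nl)→820, (B,nl)→840; best=280 via (B,hash)
  {AC}: card=100; try (C,nl_idx)→420, (A,hash)→680, (C,merge)→1120, (A,merge)→1180, (C,hash)→1480, (C,nl)→4040 …(+1); best=420 via (C,nl_idx)
  {ABC}: card=200; try (B,hash)→720, (C,nl_idx)→1040, (B,merge)→1340, (C,merge)→1720, (C,hash)→1760, (B,nl)→2420 …(+1); best=720 via (B,hash)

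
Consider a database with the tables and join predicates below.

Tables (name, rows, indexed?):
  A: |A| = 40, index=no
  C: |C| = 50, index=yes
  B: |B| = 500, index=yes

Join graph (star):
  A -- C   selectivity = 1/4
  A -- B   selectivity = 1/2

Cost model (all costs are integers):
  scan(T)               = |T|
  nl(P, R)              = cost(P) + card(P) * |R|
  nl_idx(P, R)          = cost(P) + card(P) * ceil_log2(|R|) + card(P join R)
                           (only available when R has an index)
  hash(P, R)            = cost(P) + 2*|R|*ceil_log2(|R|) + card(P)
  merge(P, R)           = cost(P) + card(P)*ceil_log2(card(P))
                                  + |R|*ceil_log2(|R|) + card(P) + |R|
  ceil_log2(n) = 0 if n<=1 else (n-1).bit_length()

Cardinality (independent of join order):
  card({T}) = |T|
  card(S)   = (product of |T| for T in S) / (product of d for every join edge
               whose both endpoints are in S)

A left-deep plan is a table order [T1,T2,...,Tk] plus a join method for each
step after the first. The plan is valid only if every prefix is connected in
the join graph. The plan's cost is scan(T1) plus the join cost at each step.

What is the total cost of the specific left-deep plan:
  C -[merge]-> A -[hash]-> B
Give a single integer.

step 1: scan C: cost=50, card=50
step 2: join A via merge
    card(P join A) = 50*40/(4) = 500
    cost = 50 + 50*6 + 40*6 + 50 + 40 = 680
step 3: join B via hash
    card(P join B) = 500*500/(2) = 125000
    cost = 680 + 2*500*9 + 500 = 10180

10180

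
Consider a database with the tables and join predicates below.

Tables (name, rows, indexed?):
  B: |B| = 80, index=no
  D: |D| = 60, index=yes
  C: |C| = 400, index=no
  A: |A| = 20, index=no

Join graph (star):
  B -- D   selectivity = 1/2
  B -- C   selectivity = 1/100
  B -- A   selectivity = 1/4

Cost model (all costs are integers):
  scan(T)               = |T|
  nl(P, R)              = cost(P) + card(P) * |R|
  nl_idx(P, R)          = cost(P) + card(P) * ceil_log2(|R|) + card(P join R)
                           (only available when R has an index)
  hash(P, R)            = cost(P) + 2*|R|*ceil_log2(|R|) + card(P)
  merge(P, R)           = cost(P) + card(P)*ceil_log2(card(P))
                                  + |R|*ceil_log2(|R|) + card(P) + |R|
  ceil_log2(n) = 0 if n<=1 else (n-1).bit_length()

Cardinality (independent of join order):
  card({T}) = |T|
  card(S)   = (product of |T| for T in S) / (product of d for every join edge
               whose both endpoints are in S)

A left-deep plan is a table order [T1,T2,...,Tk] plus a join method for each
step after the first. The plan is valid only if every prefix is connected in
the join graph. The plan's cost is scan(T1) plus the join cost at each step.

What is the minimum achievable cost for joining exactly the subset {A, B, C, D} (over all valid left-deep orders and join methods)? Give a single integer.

Selinger DP over subsets of {A,B,C,D}:
  {B}: scan cost=80, card=80
  {D}: scan cost=60, card=60
  {C}: scan cost=400, card=400
  {A}: scan cost=20, card=20
  {BD}: card=2400; try (D,hash)→880, (B,merge)→1120, (D,merge)→1140, (B,hash)→1240, (D,nl_idx)→2960, (B,nl)→4860 …(+1); best=880 via (D,hash)
  {BC}: card=320; try (B,hash)→1920, (C,merge)→4720, (B,merge)→5040, (C,hash)→7360, (C,nl)→32080, (B,nl)→32400; best=1920 via (B,hash)
  {AB}: card=400; try (A,hash)→360, (B,merge)→780, (A,merge)→840, (B,hash)→1160, (B,nl)→1620, (A,nl)→1680; best=360 via (A,hash)
  {BCD}: card=9600; try (D,hash)→2960, (D,merge)→5540, (C,hash)→10480, (D,nl_idx)→13440, (D,nl)→21120, (C,merge)→36080 …(+1); best=2960 via (D,hash)
  {ABD}: card=12000; try (D,hash)→1480, (A,hash)→3480, (D,merge)→4780, (D,nl_idx)→14760, (D,nl)→24360, (A,merge)→32200 …(+1); best=1480 via (D,hash)
  {ABC}: card=1600; try (A,hash)→2440, (A,merge)→5240, (C,hash)→7960, (A,nl)→8320, (C,merge)→8360, (C,nl)→160360; best=2440 via (A,hash)
  {ABCD}: card=48000; try (D,hash)→4760, (A,hash)→12760, (C,hash)→20680, (D,merge)→22060, (D,nl_idx)→60040, (D,nl)→98440 …(+4); best=4760 via (D,hash)

4760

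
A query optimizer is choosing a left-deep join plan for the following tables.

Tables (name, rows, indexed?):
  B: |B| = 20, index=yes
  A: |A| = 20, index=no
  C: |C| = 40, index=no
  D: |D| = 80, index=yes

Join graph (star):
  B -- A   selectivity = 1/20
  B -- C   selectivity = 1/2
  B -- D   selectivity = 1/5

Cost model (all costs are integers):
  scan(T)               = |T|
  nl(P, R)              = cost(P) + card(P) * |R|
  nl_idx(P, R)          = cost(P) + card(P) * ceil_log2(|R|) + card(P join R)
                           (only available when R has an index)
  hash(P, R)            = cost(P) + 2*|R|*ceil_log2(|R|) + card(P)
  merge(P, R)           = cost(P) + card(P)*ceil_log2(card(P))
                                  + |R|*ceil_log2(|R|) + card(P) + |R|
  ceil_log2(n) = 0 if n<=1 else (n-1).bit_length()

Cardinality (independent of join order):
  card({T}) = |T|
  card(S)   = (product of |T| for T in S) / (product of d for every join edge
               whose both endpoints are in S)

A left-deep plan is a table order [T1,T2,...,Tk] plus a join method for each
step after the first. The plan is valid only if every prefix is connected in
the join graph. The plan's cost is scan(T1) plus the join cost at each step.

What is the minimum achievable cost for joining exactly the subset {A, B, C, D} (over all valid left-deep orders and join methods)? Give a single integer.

1400

Selinger DP over subsets of {A,B,C,D}:
  {B}: scan cost=20, card=20
  {A}: scan cost=20, card=20
  {C}: scan cost=40, card=40
  {D}: scan cost=80, card=80
  {AB}: card=20; try (B,nl_idx)→140, (B,hash)→240, (A,hash)→240, (B,merge)→260, (A,merge)→260, (B,nl)→420 …(+1); best=140 via (B,nl_idx)
  {BC}: card=400; try (B,hash)→280, (C,merge)→420, (B,merge)→440, (C,hash)→520, (B,nl_idx)→640, (C,nl)→820 …(+1); best=280 via (B,hash)
  {BD}: card=320; try (B,hash)→360, (D,nl_idx)→480, (D,merge)→780, (B,nl_idx)→800, (B,merge)→840, (D,hash)→1160 …(+2); best=360 via (B,hash)
  {ABC}: card=400; try (C,merge)→540, (C,hash)→640, (A,hash)→880, (C,nl)→940, (A,merge)→4400, (A,nl)→8280; best=540 via (C,merge)
  {ABD}: card=320; try (D,nl_idx)→600, (A,hash)→880, (D,merge)→900, (D,hash)→1280, (D,nl)→1740, (A,merge)→3680 …(+1); best=600 via (D,nl_idx)
  {BCD}: card=6400; try (C,hash)→1160, (D,hash)→1800, (C,merge)→3840, (D,merge)→4920, (D,nl_idx)→9480, (C,nl)→13160 …(+1); best=1160 via (C,hash)
  {ABCD}: card=6400; try (C,hash)→1400, (D,hash)→2060, (C,merge)→4080, (D,merge)→5180, (A,hash)→7760, (D,nl_idx)→9740 …(+4); best=1400 via (C,hash)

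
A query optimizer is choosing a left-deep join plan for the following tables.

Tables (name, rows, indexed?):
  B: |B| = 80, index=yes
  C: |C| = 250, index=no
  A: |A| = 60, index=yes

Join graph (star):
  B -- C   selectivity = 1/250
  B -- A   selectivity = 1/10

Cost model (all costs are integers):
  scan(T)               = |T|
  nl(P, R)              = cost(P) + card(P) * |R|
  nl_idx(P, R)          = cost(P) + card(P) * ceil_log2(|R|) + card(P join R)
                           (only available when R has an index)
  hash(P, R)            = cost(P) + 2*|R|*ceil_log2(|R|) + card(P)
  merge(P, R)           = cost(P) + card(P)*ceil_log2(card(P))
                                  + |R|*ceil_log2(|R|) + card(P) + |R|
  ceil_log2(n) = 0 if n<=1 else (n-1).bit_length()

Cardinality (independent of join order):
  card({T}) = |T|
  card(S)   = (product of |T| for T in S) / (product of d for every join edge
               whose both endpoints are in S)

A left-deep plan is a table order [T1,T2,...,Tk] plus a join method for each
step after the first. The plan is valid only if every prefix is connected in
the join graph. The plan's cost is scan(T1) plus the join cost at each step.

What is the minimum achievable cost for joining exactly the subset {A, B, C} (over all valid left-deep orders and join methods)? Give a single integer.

2420

Selinger DP over subsets of {A,B,C}:
  {B}: scan cost=80, card=80
  {C}: scan cost=250, card=250
  {A}: scan cost=60, card=60
  {BC}: card=80; try (B,hash)→1620, (B,nl_idx)→2080, (C,merge)→2970, (B,merge)→3140, (C,hash)→4160, (C,nl)→20080 …(+1); best=1620 via (B,hash)
  {AB}: card=480; try (A,hash)→880, (B,nl_idx)→960, (A,nl_idx)→1040, (B,merge)→1120, (A,merge)→1140, (B,hash)→1240 …(+2); best=880 via (A,hash)
  {ABC}: card=480; try (A,hash)→2420, (A,nl_idx)→2580, (A,merge)→2680, (C,hash)→5360, (A,nl)→6420, (C,merge)→7930 …(+1); best=2420 via (A,hash)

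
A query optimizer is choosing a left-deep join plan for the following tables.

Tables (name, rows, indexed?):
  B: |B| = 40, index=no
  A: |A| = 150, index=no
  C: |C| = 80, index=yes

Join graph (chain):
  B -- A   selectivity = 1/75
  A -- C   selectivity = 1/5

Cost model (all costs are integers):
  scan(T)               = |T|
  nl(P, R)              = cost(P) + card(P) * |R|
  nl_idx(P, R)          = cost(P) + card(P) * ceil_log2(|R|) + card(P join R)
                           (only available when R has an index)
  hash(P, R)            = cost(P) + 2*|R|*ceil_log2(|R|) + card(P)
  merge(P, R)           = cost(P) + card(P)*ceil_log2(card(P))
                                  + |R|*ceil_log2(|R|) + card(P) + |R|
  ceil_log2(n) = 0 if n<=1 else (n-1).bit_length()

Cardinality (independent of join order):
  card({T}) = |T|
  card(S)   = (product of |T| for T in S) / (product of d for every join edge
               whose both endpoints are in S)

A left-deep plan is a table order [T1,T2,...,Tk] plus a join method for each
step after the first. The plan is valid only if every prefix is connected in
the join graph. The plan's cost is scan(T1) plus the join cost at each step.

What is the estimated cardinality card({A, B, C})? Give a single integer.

1280

Tables in S: A(150), B(40), C(80)
Edges inside S: B-A(d=75), A-C(d=5)
numerator = 150 * 40 * 80 = 480000
denominator = 75 * 5 = 375
card(S) = 480000 / 375 = 1280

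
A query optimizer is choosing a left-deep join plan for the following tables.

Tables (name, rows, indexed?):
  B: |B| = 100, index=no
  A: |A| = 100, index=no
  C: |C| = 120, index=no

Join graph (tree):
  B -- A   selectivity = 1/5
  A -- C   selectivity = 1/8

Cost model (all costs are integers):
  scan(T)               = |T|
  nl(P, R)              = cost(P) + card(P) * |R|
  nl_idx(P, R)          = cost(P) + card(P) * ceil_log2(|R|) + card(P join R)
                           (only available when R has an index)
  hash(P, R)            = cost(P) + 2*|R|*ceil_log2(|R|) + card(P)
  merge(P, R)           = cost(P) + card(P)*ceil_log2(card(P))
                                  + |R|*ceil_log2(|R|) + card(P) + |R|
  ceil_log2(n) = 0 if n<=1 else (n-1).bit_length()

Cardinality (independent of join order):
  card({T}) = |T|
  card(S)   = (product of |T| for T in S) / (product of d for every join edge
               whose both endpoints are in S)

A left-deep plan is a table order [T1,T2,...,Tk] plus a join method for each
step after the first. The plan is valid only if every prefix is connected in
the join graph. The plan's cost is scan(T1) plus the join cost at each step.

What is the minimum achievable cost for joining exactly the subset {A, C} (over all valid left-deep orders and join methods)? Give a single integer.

1640

Selinger DP over subsets of {A,C}:
  {A}: scan cost=100, card=100
  {C}: scan cost=120, card=120
  {AC}: card=1500; try (A,hash)→1640, (C,merge)→1860, (C,hash)→1880, (A,merge)→1880, (C,nl)→12100, (A,nl)→12120; best=1640 via (A,hash)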